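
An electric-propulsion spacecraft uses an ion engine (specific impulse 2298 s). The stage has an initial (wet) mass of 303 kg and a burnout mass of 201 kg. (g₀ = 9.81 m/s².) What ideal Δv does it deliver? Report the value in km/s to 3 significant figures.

v_e = Isp · g₀ = 2298 × 9.81 = 22543.4 m/s.
Rocket equation: Δv = v_e · ln(m₀/m_f) = 22543.4 × ln(1.507) = 22543.4 × 0.4104 ≈ 9252.4 m/s.

Δv ≈ 9.25 km/s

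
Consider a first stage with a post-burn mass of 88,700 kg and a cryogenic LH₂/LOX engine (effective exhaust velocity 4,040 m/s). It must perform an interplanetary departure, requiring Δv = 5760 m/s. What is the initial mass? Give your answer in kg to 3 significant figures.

initial mass ≈ 369000 kg

m₀/m_f = exp(Δv / v_e) = exp(5760 / 4040.0) = exp(1.4257) = 4.1609.
m₀ = m_f × 4.1609 = 88,700 × 4.1609 = 369,072 kg.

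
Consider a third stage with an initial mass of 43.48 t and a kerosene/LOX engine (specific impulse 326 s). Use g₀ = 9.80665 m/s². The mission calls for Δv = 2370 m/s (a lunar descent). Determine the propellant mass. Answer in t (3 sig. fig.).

propellant mass ≈ 22.8 t

v_e = Isp · g₀ = 326 × 9.80665 = 3197.0 m/s.
Rocket equation: m₀/m_f = exp(Δv / v_e) = exp(2370 / 3197.0) = exp(0.7413) = 2.0987.
m_f = 43.48 / 2.0987 = 20.7176 t, so propellant = m₀ − m_f = 43.48 − 20.7176 = 22.7624 t.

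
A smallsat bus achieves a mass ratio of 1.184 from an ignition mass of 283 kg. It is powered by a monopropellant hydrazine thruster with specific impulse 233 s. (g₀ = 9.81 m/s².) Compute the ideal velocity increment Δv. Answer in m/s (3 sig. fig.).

Δv ≈ 386 m/s

v_e = Isp · g₀ = 233 × 9.81 = 2285.7 m/s.
From the ideal rocket equation, Δv = v_e · ln(1.184) = 2285.7 × 0.1689 ≈ 386.1 m/s.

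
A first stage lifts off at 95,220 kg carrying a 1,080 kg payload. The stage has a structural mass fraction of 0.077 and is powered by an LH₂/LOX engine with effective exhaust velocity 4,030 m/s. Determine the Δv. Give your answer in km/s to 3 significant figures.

Stage wet mass = m₀ − payload = 95,220 − 1,080 = 94,140 kg.
Stage dry mass = ε × stage wet mass = 0.077 × 94,140 = 7,248.78 kg.
Burnout mass m_f = stage dry + payload = 7,248.78 + 1,080 = 8,328.78 kg.
By the Tsiolkovsky rocket equation, Δv = v_e · ln(95,220/8,328.78) = 4030.0 × ln(11.43) = 4030.0 × 2.4365 ≈ 9819 m/s.

Δv ≈ 9.82 km/s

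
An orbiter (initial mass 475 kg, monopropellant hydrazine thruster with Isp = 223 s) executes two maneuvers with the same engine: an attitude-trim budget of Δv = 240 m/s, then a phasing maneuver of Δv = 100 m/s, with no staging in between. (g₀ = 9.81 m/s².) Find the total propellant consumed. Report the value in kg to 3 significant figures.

v_e = Isp · g₀ = 223 × 9.81 = 2187.6 m/s.
After the first burn: m = 475 × exp(−240/2187.6) = 475 × 0.89610 = 425.648 kg.
After the second burn: m = 425.648 × exp(−100/2187.6) = 425.648 × 0.95532 = 406.63 kg.
Total propellant = m₀ − m_final = 475 − 406.63 = 68.37 kg.

total propellant consumed ≈ 68.4 kg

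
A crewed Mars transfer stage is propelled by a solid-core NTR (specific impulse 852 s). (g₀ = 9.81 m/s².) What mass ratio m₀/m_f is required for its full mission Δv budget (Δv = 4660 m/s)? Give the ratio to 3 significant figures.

v_e = Isp · g₀ = 852 × 9.81 = 8358.1 m/s.
By the Tsiolkovsky rocket equation, m₀/m_f = exp(Δv / v_e) = exp(4660 / 8358.1) = exp(0.5575) = 1.7464.

mass ratio ≈ 1.75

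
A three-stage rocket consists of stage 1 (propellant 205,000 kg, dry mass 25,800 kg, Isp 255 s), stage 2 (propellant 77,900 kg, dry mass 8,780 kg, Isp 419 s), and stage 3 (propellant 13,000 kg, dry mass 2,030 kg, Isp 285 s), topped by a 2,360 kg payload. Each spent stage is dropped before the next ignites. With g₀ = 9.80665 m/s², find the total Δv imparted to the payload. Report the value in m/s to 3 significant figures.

Δv ≈ 11900 m/s

Ignition mass of stage 1 = 205,000+25,800 + 77,900+8,780 + 13,000+2,030 + 2,360 = 334,870 kg.
Stage 1: m₀ = 334,870 kg, m_f = 334,870 − 205,000 = 129,870 kg; Δv = 255×9.80665×ln(2.579) = 2500.7×0.9472 ≈ 2369 m/s.
Stage 2: m₀ = 104,070 kg, m_f = 104,070 − 77,900 = 26,170 kg; Δv = 419×9.80665×ln(3.977) = 4109.0×1.3805 ≈ 5672 m/s.
Stage 3: m₀ = 17,390 kg, m_f = 17,390 − 13,000 = 4,390 kg; Δv = 285×9.80665×ln(3.961) = 2794.9×1.3766 ≈ 3847 m/s.
Total Δv = 2369 + 5672 + 3847 = 11888 m/s.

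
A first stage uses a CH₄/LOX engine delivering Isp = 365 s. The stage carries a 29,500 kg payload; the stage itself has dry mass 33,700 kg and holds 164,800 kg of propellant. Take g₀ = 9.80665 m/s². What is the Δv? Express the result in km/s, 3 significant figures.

Δv ≈ 4.59 km/s

v_e = Isp · g₀ = 365 × 9.80665 = 3579.4 m/s.
m₀ = payload + dry + propellant = 29,500 + 33,700 + 164,800 = 228,000 kg.
m_f = payload + dry = 29,500 + 33,700 = 63,200 kg.
Δv = v_e · ln(m₀/m_f) = 3579.4 × ln(3.608) = 3579.4 × 1.2830 ≈ 4592.6 m/s.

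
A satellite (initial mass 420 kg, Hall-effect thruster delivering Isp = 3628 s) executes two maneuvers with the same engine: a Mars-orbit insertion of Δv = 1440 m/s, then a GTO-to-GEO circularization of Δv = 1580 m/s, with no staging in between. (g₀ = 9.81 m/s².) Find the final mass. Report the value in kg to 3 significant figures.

final mass ≈ 386 kg

v_e = Isp · g₀ = 3628 × 9.81 = 35590.7 m/s.
After the first burn: m = 420 × exp(−1440/35590.7) = 420 × 0.96035 = 403.347 kg.
After the second burn: m = 403.347 × exp(−1580/35590.7) = 403.347 × 0.95658 = 385.834 kg.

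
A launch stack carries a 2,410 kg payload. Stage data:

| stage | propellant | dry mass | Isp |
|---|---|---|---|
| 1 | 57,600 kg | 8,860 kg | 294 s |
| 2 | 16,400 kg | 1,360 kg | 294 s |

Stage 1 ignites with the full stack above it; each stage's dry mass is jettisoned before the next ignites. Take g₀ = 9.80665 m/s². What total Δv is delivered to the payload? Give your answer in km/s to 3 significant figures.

Ignition mass of stage 1 = 57,600+8,860 + 16,400+1,360 + 2,410 = 86,630 kg.
Stage 1: m₀ = 86,630 kg, m_f = 86,630 − 57,600 = 29,030 kg; Δv = 294×9.80665×ln(2.984) = 2883.2×1.0933 ≈ 3152 m/s.
Stage 2: m₀ = 20,170 kg, m_f = 20,170 − 16,400 = 3,770 kg; Δv = 294×9.80665×ln(5.35) = 2883.2×1.6771 ≈ 4835 m/s.
Total Δv = 3152 + 4835 = 7987 m/s.

Δv ≈ 7.99 km/s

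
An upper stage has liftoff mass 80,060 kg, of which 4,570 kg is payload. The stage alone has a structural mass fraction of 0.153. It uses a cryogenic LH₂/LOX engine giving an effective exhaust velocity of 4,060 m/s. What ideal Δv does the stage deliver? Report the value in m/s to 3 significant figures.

Δv ≈ 6510 m/s

Stage wet mass = m₀ − payload = 80,060 − 4,570 = 75,490 kg.
Stage dry mass = ε × stage wet mass = 0.153 × 75,490 = 11,550 kg.
Burnout mass m_f = stage dry + payload = 11,550 + 4,570 = 16,120 kg.
Δv = v_e · ln(80,060/16,120) = 4060.0 × ln(4.967) = 4060.0 × 1.6027 ≈ 6507 m/s.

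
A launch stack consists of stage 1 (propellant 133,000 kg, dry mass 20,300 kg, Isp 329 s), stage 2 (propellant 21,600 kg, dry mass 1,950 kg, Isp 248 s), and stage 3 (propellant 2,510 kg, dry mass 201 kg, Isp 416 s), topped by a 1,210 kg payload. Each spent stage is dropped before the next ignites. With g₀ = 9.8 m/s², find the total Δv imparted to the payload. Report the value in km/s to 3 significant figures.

Δv ≈ 12.2 km/s

Ignition mass of stage 1 = 133,000+20,300 + 21,600+1,950 + 2,510+201 + 1,210 = 180,771 kg.
Stage 1: m₀ = 180,771 kg, m_f = 180,771 − 133,000 = 47,771 kg; Δv = 329×9.8×ln(3.784) = 3224.2×1.3308 ≈ 4291 m/s.
Stage 2: m₀ = 27,471 kg, m_f = 27,471 − 21,600 = 5,871 kg; Δv = 248×9.8×ln(4.679) = 2430.4×1.5431 ≈ 3750 m/s.
Stage 3: m₀ = 3,921 kg, m_f = 3,921 − 2,510 = 1,411 kg; Δv = 416×9.8×ln(2.779) = 4076.8×1.0220 ≈ 4167 m/s.
Total Δv = 4291 + 3750 + 4167 = 12208 m/s.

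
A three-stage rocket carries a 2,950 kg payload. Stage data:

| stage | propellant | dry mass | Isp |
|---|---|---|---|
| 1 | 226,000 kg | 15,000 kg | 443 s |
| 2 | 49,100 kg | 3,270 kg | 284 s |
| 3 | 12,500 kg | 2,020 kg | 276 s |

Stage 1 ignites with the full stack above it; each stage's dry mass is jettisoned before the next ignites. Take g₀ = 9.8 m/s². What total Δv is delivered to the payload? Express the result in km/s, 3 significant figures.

Ignition mass of stage 1 = 226,000+15,000 + 49,100+3,270 + 12,500+2,020 + 2,950 = 310,840 kg.
Stage 1: m₀ = 310,840 kg, m_f = 310,840 − 226,000 = 84,840 kg; Δv = 443×9.8×ln(3.664) = 4341.4×1.2985 ≈ 5637 m/s.
Stage 2: m₀ = 69,840 kg, m_f = 69,840 − 49,100 = 20,740 kg; Δv = 284×9.8×ln(3.367) = 2783.2×1.2141 ≈ 3379 m/s.
Stage 3: m₀ = 17,470 kg, m_f = 17,470 − 12,500 = 4,970 kg; Δv = 276×9.8×ln(3.515) = 2704.8×1.2571 ≈ 3400 m/s.
Total Δv = 5637 + 3379 + 3400 = 12416 m/s.

Δv ≈ 12.4 km/s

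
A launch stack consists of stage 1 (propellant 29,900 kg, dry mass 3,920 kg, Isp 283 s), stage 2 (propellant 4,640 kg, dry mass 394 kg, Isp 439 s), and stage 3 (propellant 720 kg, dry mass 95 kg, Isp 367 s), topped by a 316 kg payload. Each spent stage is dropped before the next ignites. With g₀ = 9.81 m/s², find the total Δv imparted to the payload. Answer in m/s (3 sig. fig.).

Ignition mass of stage 1 = 29,900+3,920 + 4,640+394 + 720+95 + 316 = 39,985 kg.
Stage 1: m₀ = 39,985 kg, m_f = 39,985 − 29,900 = 10,085 kg; Δv = 283×9.81×ln(3.965) = 2776.2×1.3775 ≈ 3824 m/s.
Stage 2: m₀ = 6,165 kg, m_f = 6,165 − 4,640 = 1,525 kg; Δv = 439×9.81×ln(4.043) = 4306.6×1.3969 ≈ 6016 m/s.
Stage 3: m₀ = 1,131 kg, m_f = 1,131 − 720 = 411 kg; Δv = 367×9.81×ln(2.752) = 3600.3×1.0123 ≈ 3644 m/s.
Total Δv = 3824 + 6016 + 3644 = 13484 m/s.

Δv ≈ 13500 m/s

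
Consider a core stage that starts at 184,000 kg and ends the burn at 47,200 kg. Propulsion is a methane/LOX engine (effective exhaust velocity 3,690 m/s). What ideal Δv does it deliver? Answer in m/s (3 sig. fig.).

Using Δv = v_e ln(m₀/m_f): Δv = v_e · ln(m₀/m_f) = 3690.0 × ln(3.898) = 3690.0 × 1.3605 ≈ 5020.4 m/s.

Δv ≈ 5020 m/s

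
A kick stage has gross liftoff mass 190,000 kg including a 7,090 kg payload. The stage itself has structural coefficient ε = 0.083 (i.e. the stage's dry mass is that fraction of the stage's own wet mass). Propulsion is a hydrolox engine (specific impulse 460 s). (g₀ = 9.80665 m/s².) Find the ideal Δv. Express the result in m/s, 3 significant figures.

Δv ≈ 9670 m/s

Stage wet mass = m₀ − payload = 190,000 − 7,090 = 182,910 kg.
Stage dry mass = ε × stage wet mass = 0.083 × 182,910 = 15,181.5 kg.
Burnout mass m_f = stage dry + payload = 15,181.5 + 7,090 = 22,271.5 kg.
v_e = Isp · g₀ = 460 × 9.80665 = 4511.1 m/s.
By the Tsiolkovsky rocket equation, Δv = v_e · ln(190,000/22,271.5) = 4511.1 × ln(8.531) = 4511.1 × 2.1437 ≈ 9670 m/s.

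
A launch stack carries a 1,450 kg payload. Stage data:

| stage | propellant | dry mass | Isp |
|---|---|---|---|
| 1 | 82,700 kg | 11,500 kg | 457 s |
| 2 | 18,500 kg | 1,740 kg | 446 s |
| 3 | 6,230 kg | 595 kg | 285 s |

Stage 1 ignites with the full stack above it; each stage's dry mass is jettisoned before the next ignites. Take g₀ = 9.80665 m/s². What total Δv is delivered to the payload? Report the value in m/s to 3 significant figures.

Δv ≈ 13500 m/s

Ignition mass of stage 1 = 82,700+11,500 + 18,500+1,740 + 6,230+595 + 1,450 = 122,715 kg.
Stage 1: m₀ = 122,715 kg, m_f = 122,715 − 82,700 = 40,015 kg; Δv = 457×9.80665×ln(3.067) = 4481.6×1.1206 ≈ 5022 m/s.
Stage 2: m₀ = 28,515 kg, m_f = 28,515 − 18,500 = 10,015 kg; Δv = 446×9.80665×ln(2.847) = 4373.8×1.0463 ≈ 4576 m/s.
Stage 3: m₀ = 8,275 kg, m_f = 8,275 − 6,230 = 2,045 kg; Δv = 285×9.80665×ln(4.046) = 2794.9×1.3978 ≈ 3907 m/s.
Total Δv = 5022 + 4576 + 3907 = 13505 m/s.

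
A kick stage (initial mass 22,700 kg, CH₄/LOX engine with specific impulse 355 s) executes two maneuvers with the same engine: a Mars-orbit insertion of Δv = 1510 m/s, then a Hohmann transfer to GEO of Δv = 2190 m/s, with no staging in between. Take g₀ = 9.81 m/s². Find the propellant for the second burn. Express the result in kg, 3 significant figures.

propellant for the second burn ≈ 6870 kg

v_e = Isp · g₀ = 355 × 9.81 = 3482.6 m/s.
After the first burn: m = 22700 × exp(−1510/3482.6) = 22700 × 0.64818 = 14,713.7 kg.
After the second burn: m = 14,713.7 × exp(−2190/3482.6) = 14,713.7 × 0.53320 = 7,845.34 kg.
Second-burn propellant = 14,713.7 − 7,845.34 = 6,868.36 kg.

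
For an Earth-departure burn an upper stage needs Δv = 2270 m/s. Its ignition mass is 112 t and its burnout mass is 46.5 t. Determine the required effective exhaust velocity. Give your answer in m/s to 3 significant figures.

v_e ≈ 2580 m/s

ln(m₀/m_f) = ln(112000/46500) = ln(2.409) = 0.8790.
Rocket equation: v_e = Δv / ln(m₀/m_f) = 2270 / 0.8790 = 2582.3 m/s.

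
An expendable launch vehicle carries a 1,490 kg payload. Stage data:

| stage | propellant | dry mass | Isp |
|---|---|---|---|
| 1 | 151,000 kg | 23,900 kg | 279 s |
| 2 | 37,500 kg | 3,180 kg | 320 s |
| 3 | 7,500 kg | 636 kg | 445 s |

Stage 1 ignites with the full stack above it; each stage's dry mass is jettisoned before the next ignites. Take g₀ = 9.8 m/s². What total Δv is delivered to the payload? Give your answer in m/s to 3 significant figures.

Δv ≈ 13900 m/s

Ignition mass of stage 1 = 151,000+23,900 + 37,500+3,180 + 7,500+636 + 1,490 = 225,206 kg.
Stage 1: m₀ = 225,206 kg, m_f = 225,206 − 151,000 = 74,206 kg; Δv = 279×9.8×ln(3.035) = 2734.2×1.1102 ≈ 3035 m/s.
Stage 2: m₀ = 50,306 kg, m_f = 50,306 − 37,500 = 12,806 kg; Δv = 320×9.8×ln(3.928) = 3136.0×1.3682 ≈ 4291 m/s.
Stage 3: m₀ = 9,626 kg, m_f = 9,626 − 7,500 = 2,126 kg; Δv = 445×9.8×ln(4.528) = 4361.0×1.5102 ≈ 6586 m/s.
Total Δv = 3035 + 4291 + 6586 = 13912 m/s.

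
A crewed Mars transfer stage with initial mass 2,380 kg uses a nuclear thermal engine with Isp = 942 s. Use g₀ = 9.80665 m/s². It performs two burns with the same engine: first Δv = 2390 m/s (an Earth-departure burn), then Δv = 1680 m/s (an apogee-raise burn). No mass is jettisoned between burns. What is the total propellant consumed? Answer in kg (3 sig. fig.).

total propellant consumed ≈ 848 kg

v_e = Isp · g₀ = 942 × 9.80665 = 9237.9 m/s.
After the first burn: m = 2380 × exp(−2390/9237.9) = 2380 × 0.77204 = 1,837.46 kg.
After the second burn: m = 1,837.46 × exp(−1680/9237.9) = 1,837.46 × 0.83372 = 1,531.93 kg.
Total propellant = m₀ − m_final = 2380 − 1,531.93 = 848.07 kg.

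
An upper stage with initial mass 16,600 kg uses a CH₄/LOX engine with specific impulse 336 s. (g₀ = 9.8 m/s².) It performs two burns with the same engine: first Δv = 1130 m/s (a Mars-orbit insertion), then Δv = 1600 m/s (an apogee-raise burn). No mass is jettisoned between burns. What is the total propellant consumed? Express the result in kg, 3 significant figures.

total propellant consumed ≈ 9350 kg

v_e = Isp · g₀ = 336 × 9.8 = 3292.8 m/s.
After the first burn: m = 16600 × exp(−1130/3292.8) = 16600 × 0.70952 = 11,778 kg.
After the second burn: m = 11,778 × exp(−1600/3292.8) = 11,778 × 0.61514 = 7,245.12 kg.
Total propellant = m₀ − m_final = 16600 − 7,245.12 = 9,354.88 kg.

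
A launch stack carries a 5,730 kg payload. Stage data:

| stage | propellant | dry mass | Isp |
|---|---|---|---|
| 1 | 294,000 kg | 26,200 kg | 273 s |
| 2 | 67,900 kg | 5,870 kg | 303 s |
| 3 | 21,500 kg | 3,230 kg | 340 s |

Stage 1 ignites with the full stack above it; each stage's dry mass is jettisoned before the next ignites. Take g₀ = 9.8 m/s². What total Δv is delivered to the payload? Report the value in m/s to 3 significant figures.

Δv ≈ 10400 m/s

Ignition mass of stage 1 = 294,000+26,200 + 67,900+5,870 + 21,500+3,230 + 5,730 = 424,430 kg.
Stage 1: m₀ = 424,430 kg, m_f = 424,430 − 294,000 = 130,430 kg; Δv = 273×9.8×ln(3.254) = 2675.4×1.1799 ≈ 3157 m/s.
Stage 2: m₀ = 104,230 kg, m_f = 104,230 − 67,900 = 36,330 kg; Δv = 303×9.8×ln(2.869) = 2969.4×1.0540 ≈ 3130 m/s.
Stage 3: m₀ = 30,460 kg, m_f = 30,460 − 21,500 = 8,960 kg; Δv = 340×9.8×ln(3.4) = 3332.0×1.2236 ≈ 4077 m/s.
Total Δv = 3157 + 3130 + 4077 = 10364 m/s.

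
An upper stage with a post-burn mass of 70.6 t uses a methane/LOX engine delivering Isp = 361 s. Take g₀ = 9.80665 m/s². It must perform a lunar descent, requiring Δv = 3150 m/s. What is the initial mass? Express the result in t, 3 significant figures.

v_e = Isp · g₀ = 361 × 9.80665 = 3540.2 m/s.
Using Δv = v_e ln(m₀/m_f): m₀/m_f = exp(Δv / v_e) = exp(3150 / 3540.2) = exp(0.8898) = 2.4346.
m₀ = m_f × 2.4346 = 70.6 × 2.4346 = 171.883 t.

initial mass ≈ 172 t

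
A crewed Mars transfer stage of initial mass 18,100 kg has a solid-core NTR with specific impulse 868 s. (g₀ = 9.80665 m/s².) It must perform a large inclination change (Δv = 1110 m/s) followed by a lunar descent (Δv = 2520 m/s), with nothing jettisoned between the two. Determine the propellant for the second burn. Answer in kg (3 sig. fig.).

v_e = Isp · g₀ = 868 × 9.80665 = 8512.2 m/s.
After the first burn: m = 18100 × exp(−1110/8512.2) = 18100 × 0.87774 = 15,887.1 kg.
After the second burn: m = 15,887.1 × exp(−2520/8512.2) = 15,887.1 × 0.74375 = 11,816 kg.
Second-burn propellant = 15,887.1 − 11,816 = 4,071.1 kg.

propellant for the second burn ≈ 4070 kg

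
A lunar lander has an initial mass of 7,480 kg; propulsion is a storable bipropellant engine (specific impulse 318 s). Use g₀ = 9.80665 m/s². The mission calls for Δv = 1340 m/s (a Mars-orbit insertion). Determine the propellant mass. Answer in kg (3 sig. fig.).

v_e = Isp · g₀ = 318 × 9.80665 = 3118.5 m/s.
By the Tsiolkovsky rocket equation, m₀/m_f = exp(Δv / v_e) = exp(1340 / 3118.5) = exp(0.4297) = 1.5368.
m_f = 7,480 / 1.5368 = 4,867.26 kg, so propellant = m₀ − m_f = 7,480 − 4,867.26 = 2,612.74 kg.

propellant mass ≈ 2610 kg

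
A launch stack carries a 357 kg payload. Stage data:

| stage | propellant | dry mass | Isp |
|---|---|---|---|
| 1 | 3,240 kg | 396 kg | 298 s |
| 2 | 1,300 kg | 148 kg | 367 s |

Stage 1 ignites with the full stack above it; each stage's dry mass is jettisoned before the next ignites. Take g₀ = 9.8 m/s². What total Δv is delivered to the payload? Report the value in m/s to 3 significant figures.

Δv ≈ 7220 m/s

Ignition mass of stage 1 = 3,240+396 + 1,300+148 + 357 = 5,441 kg.
Stage 1: m₀ = 5,441 kg, m_f = 5,441 − 3,240 = 2,201 kg; Δv = 298×9.8×ln(2.472) = 2920.4×0.9051 ≈ 2643 m/s.
Stage 2: m₀ = 1,805 kg, m_f = 1,805 − 1,300 = 505 kg; Δv = 367×9.8×ln(3.574) = 3596.6×1.2738 ≈ 4581 m/s.
Total Δv = 2643 + 4581 = 7224 m/s.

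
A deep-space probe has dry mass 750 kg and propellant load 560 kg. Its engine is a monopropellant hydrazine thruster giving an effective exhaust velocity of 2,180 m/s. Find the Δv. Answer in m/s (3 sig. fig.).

Δv ≈ 1220 m/s

m₀ = m_dry + m_prop = 750 + 560 = 1,310 kg.
Δv = v_e · ln(m₀/m_f) = 2180.0 × ln(1.747) = 2180.0 × 0.5577 ≈ 1215.8 m/s.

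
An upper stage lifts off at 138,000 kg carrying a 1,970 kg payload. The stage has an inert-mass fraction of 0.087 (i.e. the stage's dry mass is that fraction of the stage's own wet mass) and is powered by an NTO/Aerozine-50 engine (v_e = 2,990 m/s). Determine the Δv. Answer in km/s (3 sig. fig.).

Δv ≈ 6.88 km/s

Stage wet mass = m₀ − payload = 138,000 − 1,970 = 136,030 kg.
Stage dry mass = ε × stage wet mass = 0.087 × 136,030 = 11,834.6 kg.
Burnout mass m_f = stage dry + payload = 11,834.6 + 1,970 = 13,804.6 kg.
From the ideal rocket equation, Δv = v_e · ln(138,000/13,804.6) = 2990.0 × ln(9.997) = 2990.0 × 2.3023 ≈ 6884 m/s.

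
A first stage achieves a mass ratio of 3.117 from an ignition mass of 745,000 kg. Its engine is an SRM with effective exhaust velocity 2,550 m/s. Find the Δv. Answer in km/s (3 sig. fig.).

Δv = v_e · ln(3.117) = 2550.0 × 1.1369 ≈ 2899.0 m/s.

Δv ≈ 2.90 km/s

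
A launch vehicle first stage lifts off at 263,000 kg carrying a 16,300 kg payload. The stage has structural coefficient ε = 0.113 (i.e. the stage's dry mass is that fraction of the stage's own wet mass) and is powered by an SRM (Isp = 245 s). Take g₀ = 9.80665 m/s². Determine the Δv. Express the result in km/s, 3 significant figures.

Stage wet mass = m₀ − payload = 263,000 − 16,300 = 246,700 kg.
Stage dry mass = ε × stage wet mass = 0.113 × 246,700 = 27,877.1 kg.
Burnout mass m_f = stage dry + payload = 27,877.1 + 16,300 = 44,177.1 kg.
v_e = Isp · g₀ = 245 × 9.80665 = 2402.6 m/s.
By the Tsiolkovsky rocket equation, Δv = v_e · ln(263,000/44,177.1) = 2402.6 × ln(5.953) = 2402.6 × 1.7839 ≈ 4286 m/s.

Δv ≈ 4.29 km/s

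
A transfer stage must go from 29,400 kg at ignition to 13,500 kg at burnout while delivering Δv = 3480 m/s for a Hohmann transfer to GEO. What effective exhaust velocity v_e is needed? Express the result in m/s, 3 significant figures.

ln(m₀/m_f) = ln(29400/13500) = ln(2.178) = 0.7783.
Using Δv = v_e ln(m₀/m_f): v_e = Δv / ln(m₀/m_f) = 3480 / 0.7783 = 4471.3 m/s.

v_e ≈ 4470 m/s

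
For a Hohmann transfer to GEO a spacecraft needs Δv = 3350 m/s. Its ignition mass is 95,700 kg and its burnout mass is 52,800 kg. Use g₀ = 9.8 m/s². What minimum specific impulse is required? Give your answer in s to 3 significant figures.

Isp ≈ 575 s

ln(m₀/m_f) = ln(95700/52800) = ln(1.812) = 0.5947.
From the ideal rocket equation, v_e = Δv / ln(m₀/m_f) = 3350 / 0.5947 = 5633.0 m/s.
Isp = v_e / g₀ = 5633.0 / 9.8 = 574.8 s.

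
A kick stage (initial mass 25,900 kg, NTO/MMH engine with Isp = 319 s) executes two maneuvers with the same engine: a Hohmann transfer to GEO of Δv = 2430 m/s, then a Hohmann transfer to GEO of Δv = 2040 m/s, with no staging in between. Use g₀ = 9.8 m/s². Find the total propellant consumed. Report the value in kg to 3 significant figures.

total propellant consumed ≈ 19700 kg

v_e = Isp · g₀ = 319 × 9.8 = 3126.2 m/s.
After the first burn: m = 25900 × exp(−2430/3126.2) = 25900 × 0.45964 = 11,904.7 kg.
After the second burn: m = 11,904.7 × exp(−2040/3126.2) = 11,904.7 × 0.52072 = 6,199.02 kg.
Total propellant = m₀ − m_final = 25900 − 6,199.02 = 19,700.98 kg.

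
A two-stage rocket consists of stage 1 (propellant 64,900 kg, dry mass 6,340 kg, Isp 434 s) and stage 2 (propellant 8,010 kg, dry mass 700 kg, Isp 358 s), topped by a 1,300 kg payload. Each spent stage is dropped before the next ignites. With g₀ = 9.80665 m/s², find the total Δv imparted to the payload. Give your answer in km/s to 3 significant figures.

Δv ≈ 12.5 km/s

Ignition mass of stage 1 = 64,900+6,340 + 8,010+700 + 1,300 = 81,250 kg.
Stage 1: m₀ = 81,250 kg, m_f = 81,250 − 64,900 = 16,350 kg; Δv = 434×9.80665×ln(4.969) = 4256.1×1.6033 ≈ 6824 m/s.
Stage 2: m₀ = 10,010 kg, m_f = 10,010 − 8,010 = 2,000 kg; Δv = 358×9.80665×ln(5.005) = 3510.8×1.6104 ≈ 5654 m/s.
Total Δv = 6824 + 5654 = 12478 m/s.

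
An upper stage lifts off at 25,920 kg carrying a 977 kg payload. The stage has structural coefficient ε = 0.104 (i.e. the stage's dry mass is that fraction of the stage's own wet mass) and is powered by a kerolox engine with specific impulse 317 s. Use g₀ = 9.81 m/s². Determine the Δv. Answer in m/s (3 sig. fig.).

Stage wet mass = m₀ − payload = 25,920 − 977 = 24,943 kg.
Stage dry mass = ε × stage wet mass = 0.104 × 24,943 = 2,594.07 kg.
Burnout mass m_f = stage dry + payload = 2,594.07 + 977 = 3,571.07 kg.
v_e = Isp · g₀ = 317 × 9.81 = 3109.8 m/s.
From the ideal rocket equation, Δv = v_e · ln(25,920/3,571.07) = 3109.8 × ln(7.258) = 3109.8 × 1.9821 ≈ 6164 m/s.

Δv ≈ 6160 m/s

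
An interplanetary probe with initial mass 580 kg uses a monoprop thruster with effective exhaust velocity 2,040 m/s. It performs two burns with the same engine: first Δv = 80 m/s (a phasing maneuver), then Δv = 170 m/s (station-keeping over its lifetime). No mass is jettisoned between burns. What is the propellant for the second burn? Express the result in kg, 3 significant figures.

propellant for the second burn ≈ 44.6 kg

After the first burn: m = 580 × exp(−80/2040.0) = 580 × 0.96154 = 557.693 kg.
After the second burn: m = 557.693 × exp(−170/2040.0) = 557.693 × 0.92004 = 513.1 kg.
Second-burn propellant = 557.693 − 513.1 = 44.593 kg.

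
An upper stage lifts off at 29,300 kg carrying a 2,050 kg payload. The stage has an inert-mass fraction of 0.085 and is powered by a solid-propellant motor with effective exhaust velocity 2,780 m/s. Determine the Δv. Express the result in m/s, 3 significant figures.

Δv ≈ 5290 m/s

Stage wet mass = m₀ − payload = 29,300 − 2,050 = 27,250 kg.
Stage dry mass = ε × stage wet mass = 0.085 × 27,250 = 2,316.25 kg.
Burnout mass m_f = stage dry + payload = 2,316.25 + 2,050 = 4,366.25 kg.
Δv = v_e · ln(29,300/4,366.25) = 2780.0 × ln(6.711) = 2780.0 × 1.9037 ≈ 5292 m/s.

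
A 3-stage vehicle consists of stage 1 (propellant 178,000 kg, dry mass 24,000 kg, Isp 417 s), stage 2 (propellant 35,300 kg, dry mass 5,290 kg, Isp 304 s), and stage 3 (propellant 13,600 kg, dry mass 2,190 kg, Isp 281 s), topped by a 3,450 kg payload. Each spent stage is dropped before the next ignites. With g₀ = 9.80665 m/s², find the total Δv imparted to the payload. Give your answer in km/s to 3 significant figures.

Ignition mass of stage 1 = 178,000+24,000 + 35,300+5,290 + 13,600+2,190 + 3,450 = 261,830 kg.
Stage 1: m₀ = 261,830 kg, m_f = 261,830 − 178,000 = 83,830 kg; Δv = 417×9.80665×ln(3.123) = 4089.4×1.1389 ≈ 4657 m/s.
Stage 2: m₀ = 59,830 kg, m_f = 59,830 − 35,300 = 24,530 kg; Δv = 304×9.80665×ln(2.439) = 2981.2×0.8916 ≈ 2658 m/s.
Stage 3: m₀ = 19,240 kg, m_f = 19,240 − 13,600 = 5,640 kg; Δv = 281×9.80665×ln(3.411) = 2755.7×1.2271 ≈ 3382 m/s.
Total Δv = 4657 + 2658 + 3382 = 10697 m/s.

Δv ≈ 10.7 km/s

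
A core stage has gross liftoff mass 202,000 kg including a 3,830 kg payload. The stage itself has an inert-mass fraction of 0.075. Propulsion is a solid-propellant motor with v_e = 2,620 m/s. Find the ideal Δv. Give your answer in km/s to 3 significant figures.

Stage wet mass = m₀ − payload = 202,000 − 3,830 = 198,170 kg.
Stage dry mass = ε × stage wet mass = 0.075 × 198,170 = 14,862.8 kg.
Burnout mass m_f = stage dry + payload = 14,862.8 + 3,830 = 18,692.8 kg.
Δv = v_e · ln(202,000/18,692.8) = 2620.0 × ln(10.81) = 2620.0 × 2.3801 ≈ 6236 m/s.

Δv ≈ 6.24 km/s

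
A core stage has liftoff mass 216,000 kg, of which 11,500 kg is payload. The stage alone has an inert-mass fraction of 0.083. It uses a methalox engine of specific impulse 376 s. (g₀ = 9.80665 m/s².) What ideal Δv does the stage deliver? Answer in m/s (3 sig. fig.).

Δv ≈ 7470 m/s

Stage wet mass = m₀ − payload = 216,000 − 11,500 = 204,500 kg.
Stage dry mass = ε × stage wet mass = 0.083 × 204,500 = 16,973.5 kg.
Burnout mass m_f = stage dry + payload = 16,973.5 + 11,500 = 28,473.5 kg.
v_e = Isp · g₀ = 376 × 9.80665 = 3687.3 m/s.
Using Δv = v_e ln(m₀/m_f): Δv = v_e · ln(216,000/28,473.5) = 3687.3 × ln(7.586) = 3687.3 × 2.0263 ≈ 7472 m/s.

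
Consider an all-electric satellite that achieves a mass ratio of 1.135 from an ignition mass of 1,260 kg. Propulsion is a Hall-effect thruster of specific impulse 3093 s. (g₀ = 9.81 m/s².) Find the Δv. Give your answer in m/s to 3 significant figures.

v_e = Isp · g₀ = 3093 × 9.81 = 30342.3 m/s.
From the ideal rocket equation, Δv = v_e · ln(1.135) = 30342.3 × 0.1266 ≈ 3842.3 m/s.

Δv ≈ 3840 m/s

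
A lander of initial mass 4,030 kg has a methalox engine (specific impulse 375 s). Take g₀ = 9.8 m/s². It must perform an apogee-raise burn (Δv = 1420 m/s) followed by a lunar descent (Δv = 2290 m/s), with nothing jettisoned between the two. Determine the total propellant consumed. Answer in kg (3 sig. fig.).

v_e = Isp · g₀ = 375 × 9.8 = 3675.0 m/s.
After the first burn: m = 4030 × exp(−1420/3675.0) = 4030 × 0.67950 = 2,738.39 kg.
After the second burn: m = 2,738.39 × exp(−2290/3675.0) = 2,738.39 × 0.53626 = 1,468.49 kg.
Total propellant = m₀ − m_final = 4030 − 1,468.49 = 2,561.51 kg.

total propellant consumed ≈ 2560 kg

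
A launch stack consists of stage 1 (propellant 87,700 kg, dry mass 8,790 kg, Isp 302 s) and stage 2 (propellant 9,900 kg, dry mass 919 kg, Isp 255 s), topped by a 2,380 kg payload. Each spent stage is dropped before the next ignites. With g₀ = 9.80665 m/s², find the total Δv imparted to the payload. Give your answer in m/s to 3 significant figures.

Ignition mass of stage 1 = 87,700+8,790 + 9,900+919 + 2,380 = 109,689 kg.
Stage 1: m₀ = 109,689 kg, m_f = 109,689 − 87,700 = 21,989 kg; Δv = 302×9.80665×ln(4.988) = 2961.6×1.6071 ≈ 4760 m/s.
Stage 2: m₀ = 13,199 kg, m_f = 13,199 − 9,900 = 3,299 kg; Δv = 255×9.80665×ln(4.001) = 2500.7×1.3865 ≈ 3467 m/s.
Total Δv = 4760 + 3467 = 8227 m/s.

Δv ≈ 8230 m/s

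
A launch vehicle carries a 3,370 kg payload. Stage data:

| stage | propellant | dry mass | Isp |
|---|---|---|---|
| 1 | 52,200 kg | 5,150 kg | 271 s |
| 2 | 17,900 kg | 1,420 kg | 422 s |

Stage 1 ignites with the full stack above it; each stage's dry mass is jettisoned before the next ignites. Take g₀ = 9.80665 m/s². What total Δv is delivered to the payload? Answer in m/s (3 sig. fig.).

Δv ≈ 9240 m/s

Ignition mass of stage 1 = 52,200+5,150 + 17,900+1,420 + 3,370 = 80,040 kg.
Stage 1: m₀ = 80,040 kg, m_f = 80,040 − 52,200 = 27,840 kg; Δv = 271×9.80665×ln(2.875) = 2657.6×1.0561 ≈ 2807 m/s.
Stage 2: m₀ = 22,690 kg, m_f = 22,690 − 17,900 = 4,790 kg; Δv = 422×9.80665×ln(4.737) = 4138.4×1.5554 ≈ 6437 m/s.
Total Δv = 2807 + 6437 = 9244 m/s.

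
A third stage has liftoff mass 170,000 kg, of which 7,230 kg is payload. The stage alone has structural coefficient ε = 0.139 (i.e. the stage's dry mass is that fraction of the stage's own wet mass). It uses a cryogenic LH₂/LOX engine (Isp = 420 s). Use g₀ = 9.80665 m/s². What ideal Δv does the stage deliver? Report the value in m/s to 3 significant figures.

Δv ≈ 7160 m/s

Stage wet mass = m₀ − payload = 170,000 − 7,230 = 162,770 kg.
Stage dry mass = ε × stage wet mass = 0.139 × 162,770 = 22,625 kg.
Burnout mass m_f = stage dry + payload = 22,625 + 7,230 = 29,855 kg.
v_e = Isp · g₀ = 420 × 9.80665 = 4118.8 m/s.
Using Δv = v_e ln(m₀/m_f): Δv = v_e · ln(170,000/29,855) = 4118.8 × ln(5.694) = 4118.8 × 1.7394 ≈ 7164 m/s.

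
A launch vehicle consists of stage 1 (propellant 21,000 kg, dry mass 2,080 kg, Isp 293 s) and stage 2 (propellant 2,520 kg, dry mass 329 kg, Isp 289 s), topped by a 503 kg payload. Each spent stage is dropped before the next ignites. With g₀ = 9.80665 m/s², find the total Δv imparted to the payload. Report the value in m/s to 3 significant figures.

Ignition mass of stage 1 = 21,000+2,080 + 2,520+329 + 503 = 26,432 kg.
Stage 1: m₀ = 26,432 kg, m_f = 26,432 − 21,000 = 5,432 kg; Δv = 293×9.80665×ln(4.866) = 2873.3×1.5823 ≈ 4546 m/s.
Stage 2: m₀ = 3,352 kg, m_f = 3,352 − 2,520 = 832 kg; Δv = 289×9.80665×ln(4.029) = 2834.1×1.3935 ≈ 3949 m/s.
Total Δv = 4546 + 3949 = 8495 m/s.

Δv ≈ 8500 m/s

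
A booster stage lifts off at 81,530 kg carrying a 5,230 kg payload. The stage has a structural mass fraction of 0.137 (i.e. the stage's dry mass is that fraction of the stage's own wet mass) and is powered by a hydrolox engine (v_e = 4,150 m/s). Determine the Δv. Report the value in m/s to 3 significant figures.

Δv ≈ 6840 m/s

Stage wet mass = m₀ − payload = 81,530 − 5,230 = 76,300 kg.
Stage dry mass = ε × stage wet mass = 0.137 × 76,300 = 10,453.1 kg.
Burnout mass m_f = stage dry + payload = 10,453.1 + 5,230 = 15,683.1 kg.
By the Tsiolkovsky rocket equation, Δv = v_e · ln(81,530/15,683.1) = 4150.0 × ln(5.199) = 4150.0 × 1.6484 ≈ 6841 m/s.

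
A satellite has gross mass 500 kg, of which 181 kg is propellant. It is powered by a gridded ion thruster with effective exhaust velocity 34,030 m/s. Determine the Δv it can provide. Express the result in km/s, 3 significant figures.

Δv ≈ 15.3 km/s

m_f = m₀ − m_prop = 500 − 181 = 319 kg.
By the Tsiolkovsky rocket equation, Δv = v_e · ln(m₀/m_f) = 34030.0 × ln(1.567) = 34030.0 × 0.4494 ≈ 15293.7 m/s.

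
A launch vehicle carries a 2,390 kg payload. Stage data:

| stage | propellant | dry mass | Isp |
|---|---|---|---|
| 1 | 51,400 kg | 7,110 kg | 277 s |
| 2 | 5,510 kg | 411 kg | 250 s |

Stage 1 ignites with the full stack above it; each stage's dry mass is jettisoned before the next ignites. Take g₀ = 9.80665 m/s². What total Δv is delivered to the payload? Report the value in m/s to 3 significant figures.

Δv ≈ 6650 m/s

Ignition mass of stage 1 = 51,400+7,110 + 5,510+411 + 2,390 = 66,821 kg.
Stage 1: m₀ = 66,821 kg, m_f = 66,821 − 51,400 = 15,421 kg; Δv = 277×9.80665×ln(4.333) = 2716.4×1.4663 ≈ 3983 m/s.
Stage 2: m₀ = 8,311 kg, m_f = 8,311 − 5,510 = 2,801 kg; Δv = 250×9.80665×ln(2.967) = 2451.7×1.0876 ≈ 2666 m/s.
Total Δv = 3983 + 2666 = 6649 m/s.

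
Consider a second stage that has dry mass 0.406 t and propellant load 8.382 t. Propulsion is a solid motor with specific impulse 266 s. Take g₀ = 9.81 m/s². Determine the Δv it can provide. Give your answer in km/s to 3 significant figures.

Δv ≈ 8.02 km/s

v_e = Isp · g₀ = 266 × 9.81 = 2609.5 m/s.
m₀ = m_dry + m_prop = 0.406 + 8.382 = 8.788 t.
Δv = v_e · ln(m₀/m_f) = 2609.5 × ln(21.65) = 2609.5 × 3.0748 ≈ 8023.5 m/s.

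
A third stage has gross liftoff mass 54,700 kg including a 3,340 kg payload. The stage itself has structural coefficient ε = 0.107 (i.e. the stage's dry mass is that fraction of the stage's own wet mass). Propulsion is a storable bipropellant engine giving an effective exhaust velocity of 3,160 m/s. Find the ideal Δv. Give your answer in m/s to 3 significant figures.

Stage wet mass = m₀ − payload = 54,700 − 3,340 = 51,360 kg.
Stage dry mass = ε × stage wet mass = 0.107 × 51,360 = 5,495.52 kg.
Burnout mass m_f = stage dry + payload = 5,495.52 + 3,340 = 8,835.52 kg.
Δv = v_e · ln(54,700/8,835.52) = 3160.0 × ln(6.191) = 3160.0 × 1.8231 ≈ 5761 m/s.

Δv ≈ 5760 m/s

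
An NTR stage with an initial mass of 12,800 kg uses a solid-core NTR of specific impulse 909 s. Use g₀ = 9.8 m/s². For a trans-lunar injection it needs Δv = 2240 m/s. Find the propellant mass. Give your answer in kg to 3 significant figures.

propellant mass ≈ 2850 kg

v_e = Isp · g₀ = 909 × 9.8 = 8908.2 m/s.
By the Tsiolkovsky rocket equation, m₀/m_f = exp(Δv / v_e) = exp(2240 / 8908.2) = exp(0.2515) = 1.2859.
m_f = 12,800 / 1.2859 = 9,954.12 kg, so propellant = m₀ − m_f = 12,800 − 9,954.12 = 2,845.88 kg.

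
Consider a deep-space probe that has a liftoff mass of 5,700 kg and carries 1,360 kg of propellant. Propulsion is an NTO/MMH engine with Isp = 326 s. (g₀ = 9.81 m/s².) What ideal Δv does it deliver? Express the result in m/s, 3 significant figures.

Δv ≈ 872 m/s

v_e = Isp · g₀ = 326 × 9.81 = 3198.1 m/s.
m_f = m₀ − m_prop = 5,700 − 1,360 = 4,340 kg.
Rocket equation: Δv = v_e · ln(m₀/m_f) = 3198.1 × ln(1.313) = 3198.1 × 0.2726 ≈ 871.8 m/s.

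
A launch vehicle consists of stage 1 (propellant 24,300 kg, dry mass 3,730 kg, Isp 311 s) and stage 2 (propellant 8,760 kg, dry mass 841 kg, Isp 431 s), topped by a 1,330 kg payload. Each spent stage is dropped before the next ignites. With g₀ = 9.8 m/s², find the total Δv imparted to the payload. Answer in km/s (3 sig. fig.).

Ignition mass of stage 1 = 24,300+3,730 + 8,760+841 + 1,330 = 38,961 kg.
Stage 1: m₀ = 38,961 kg, m_f = 38,961 − 24,300 = 14,661 kg; Δv = 311×9.8×ln(2.657) = 3047.8×0.9774 ≈ 2979 m/s.
Stage 2: m₀ = 10,931 kg, m_f = 10,931 − 8,760 = 2,171 kg; Δv = 431×9.8×ln(5.035) = 4223.8×1.6164 ≈ 6827 m/s.
Total Δv = 2979 + 6827 = 9806 m/s.

Δv ≈ 9.81 km/s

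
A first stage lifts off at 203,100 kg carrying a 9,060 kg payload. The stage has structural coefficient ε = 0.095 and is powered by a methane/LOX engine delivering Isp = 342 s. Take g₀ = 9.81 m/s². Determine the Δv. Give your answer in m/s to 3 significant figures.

Δv ≈ 6710 m/s

Stage wet mass = m₀ − payload = 203,100 − 9,060 = 194,040 kg.
Stage dry mass = ε × stage wet mass = 0.095 × 194,040 = 18,433.8 kg.
Burnout mass m_f = stage dry + payload = 18,433.8 + 9,060 = 27,493.8 kg.
v_e = Isp · g₀ = 342 × 9.81 = 3355.0 m/s.
From the ideal rocket equation, Δv = v_e · ln(203,100/27,493.8) = 3355.0 × ln(7.387) = 3355.0 × 1.9997 ≈ 6709 m/s.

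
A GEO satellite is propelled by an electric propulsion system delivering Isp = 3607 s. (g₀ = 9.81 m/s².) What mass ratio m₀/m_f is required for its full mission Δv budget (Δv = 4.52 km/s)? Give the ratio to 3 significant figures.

mass ratio ≈ 1.14

v_e = Isp · g₀ = 3607 × 9.81 = 35384.7 m/s.
m₀/m_f = exp(Δv / v_e) = exp(4520 / 35384.7) = exp(0.1277) = 1.1363.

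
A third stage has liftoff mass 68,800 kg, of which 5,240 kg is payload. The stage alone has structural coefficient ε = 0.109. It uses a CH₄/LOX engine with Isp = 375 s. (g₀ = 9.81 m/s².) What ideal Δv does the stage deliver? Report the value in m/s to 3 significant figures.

Stage wet mass = m₀ − payload = 68,800 − 5,240 = 63,560 kg.
Stage dry mass = ε × stage wet mass = 0.109 × 63,560 = 6,928.04 kg.
Burnout mass m_f = stage dry + payload = 6,928.04 + 5,240 = 12,168.04 kg.
v_e = Isp · g₀ = 375 × 9.81 = 3678.8 m/s.
Using Δv = v_e ln(m₀/m_f): Δv = v_e · ln(68,800/12,168.04) = 3678.8 × ln(5.654) = 3678.8 × 1.7324 ≈ 6373 m/s.

Δv ≈ 6370 m/s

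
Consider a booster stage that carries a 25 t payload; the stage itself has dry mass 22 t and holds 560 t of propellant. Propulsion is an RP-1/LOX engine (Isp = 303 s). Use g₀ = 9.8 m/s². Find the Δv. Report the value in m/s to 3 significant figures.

Δv ≈ 7600 m/s

v_e = Isp · g₀ = 303 × 9.8 = 2969.4 m/s.
m₀ = payload + dry + propellant = 25 + 22 + 560 = 607 t.
m_f = payload + dry = 25 + 22 = 47 t.
Δv = v_e · ln(m₀/m_f) = 2969.4 × ln(12.91) = 2969.4 × 2.5584 ≈ 7596.9 m/s.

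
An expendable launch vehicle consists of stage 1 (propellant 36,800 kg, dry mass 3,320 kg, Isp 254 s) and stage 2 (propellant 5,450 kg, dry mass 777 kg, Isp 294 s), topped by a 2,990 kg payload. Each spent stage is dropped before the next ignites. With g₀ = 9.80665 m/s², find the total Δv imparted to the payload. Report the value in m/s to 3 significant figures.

Ignition mass of stage 1 = 36,800+3,320 + 5,450+777 + 2,990 = 49,337 kg.
Stage 1: m₀ = 49,337 kg, m_f = 49,337 − 36,800 = 12,537 kg; Δv = 254×9.80665×ln(3.935) = 2490.9×1.3700 ≈ 3412 m/s.
Stage 2: m₀ = 9,217 kg, m_f = 9,217 − 5,450 = 3,767 kg; Δv = 294×9.80665×ln(2.447) = 2883.2×0.8948 ≈ 2580 m/s.
Total Δv = 3412 + 2580 = 5992 m/s.

Δv ≈ 5990 m/s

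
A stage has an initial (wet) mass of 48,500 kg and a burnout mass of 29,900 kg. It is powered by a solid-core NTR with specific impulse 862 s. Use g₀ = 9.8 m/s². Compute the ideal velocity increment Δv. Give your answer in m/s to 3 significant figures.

Δv ≈ 4090 m/s

v_e = Isp · g₀ = 862 × 9.8 = 8447.6 m/s.
Δv = v_e · ln(m₀/m_f) = 8447.6 × ln(1.622) = 8447.6 × 0.4837 ≈ 4086.1 m/s.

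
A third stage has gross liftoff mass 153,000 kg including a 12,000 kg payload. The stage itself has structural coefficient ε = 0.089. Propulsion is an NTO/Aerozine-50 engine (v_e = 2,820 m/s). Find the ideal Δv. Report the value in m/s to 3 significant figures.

Stage wet mass = m₀ − payload = 153,000 − 12,000 = 141,000 kg.
Stage dry mass = ε × stage wet mass = 0.089 × 141,000 = 12,549 kg.
Burnout mass m_f = stage dry + payload = 12,549 + 12,000 = 24,549 kg.
From the ideal rocket equation, Δv = v_e · ln(153,000/24,549) = 2820.0 × ln(6.232) = 2820.0 × 1.8298 ≈ 5160 m/s.

Δv ≈ 5160 m/s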